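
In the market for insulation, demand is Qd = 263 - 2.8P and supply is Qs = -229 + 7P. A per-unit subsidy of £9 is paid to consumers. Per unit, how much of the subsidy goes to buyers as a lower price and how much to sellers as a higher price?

Pre-subsidy: 263 - 2.8P = -229 + 7P gives P* = 2460/49, Q* = 857/7.
With the rebate, buyers effectively pay Pb = Ps − 9, where Ps is the price sellers receive.
Demand in terms of Ps becomes Qd = 263 − 2.8(Ps − 9) = 288.2 - 2.8Ps. Setting this equal to supply: 288.2 - 2.8Ps = -229 + 7Ps, so Ps = 2586/49.
Buyers pay Pb = 2586/49 − 9 = 2145/49; Q' = -229 + 7·(2586/49) = 983/7.
Buyers' price falls by P* − Pb = 2460/49 − 2145/49 = 45/7; sellers' price rises by Ps − P* = 2586/49 − 2460/49 = 18/7.

Buyers gain 45/7 per unit; sellers gain 18/7 per unit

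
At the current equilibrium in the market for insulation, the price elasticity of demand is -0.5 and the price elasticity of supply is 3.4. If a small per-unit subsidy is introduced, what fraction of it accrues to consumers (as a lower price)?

Consumer share = 34/39

For a small subsidy around the equilibrium, the benefit split depends on the relative slopes, which at a point are proportional to the elasticities.
Buyer share = εs/(εs + |εd|) = 3.4/(3.4 + 0.5) = 34/39; seller share = |εd|/(εs + |εd|) = 5/39.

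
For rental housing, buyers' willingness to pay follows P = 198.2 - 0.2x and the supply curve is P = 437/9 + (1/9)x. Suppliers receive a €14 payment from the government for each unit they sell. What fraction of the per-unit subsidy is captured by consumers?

Consumer share = 9/14

Pre-subsidy: 198.2 - 0.2x = 437/9 + (1/9)x gives x* = 481 and P* = 102.
With the subsidy, sellers receive Ps = Pb + 14 for each unit, where Pb is the price buyers pay.
On the curves, Pb = 198.2 - 0.2x and Ps = 437/9 + (1/9)x; the wedge Ps − Pb = 14 gives 437/9 + (1/9)x − (198.2 - 0.2x) = 14, so x' = 526.
Then Pb = 198.2 − 0.2·526 = 93 and Ps = 437/9 + (1/9)·526 = 107.
Buyers' price falls by P* − Pb = 102 − 93 = 9; sellers' price rises by Ps − P* = 107 − 102 = 5.
So consumers capture 9/14 = 9/14 of each unit of subsidy.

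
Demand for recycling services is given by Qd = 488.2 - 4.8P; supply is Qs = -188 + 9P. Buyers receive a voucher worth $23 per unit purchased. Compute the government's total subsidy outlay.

Government cost = $7475

Pre-subsidy: 488.2 - 4.8P = -188 + 9P gives P* = 49, Q* = 253.
With the rebate, buyers effectively pay Pb = Ps − 23, where Ps is the price sellers receive.
Demand in terms of Ps becomes Qd = 488.2 − 4.8(Ps − 23) = 598.6 - 4.8Ps. Setting this equal to supply: 598.6 - 4.8Ps = -188 + 9Ps, so Ps = 57.
Buyers pay Pb = 57 − 23 = 34; Q' = -188 + 9·57 = 325.
Government outlay = subsidy × quantity = 23 × 325 = 7475.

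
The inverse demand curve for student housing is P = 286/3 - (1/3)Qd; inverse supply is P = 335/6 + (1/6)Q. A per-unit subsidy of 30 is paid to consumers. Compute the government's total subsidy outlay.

Pre-subsidy: 286/3 - (1/3)Q = 335/6 + (1/6)Q gives Q* = 79 and P* = 69.
With the rebate, buyers effectively pay Pb = Ps − 30, where Ps is the price sellers receive.
On the curves, Pb = 286/3 - (1/3)Q and Ps = 335/6 + (1/6)Q; the wedge Ps − Pb = 30 gives 335/6 + (1/6)Q − (286/3 - (1/3)Q) = 30, so Q' = 139.
Then Pb = 286/3 − (1/3)·139 = 49 and Ps = 335/6 + (1/6)·139 = 79.
Government outlay = subsidy × quantity = 30 × 139 = 4170.

Government cost = 4170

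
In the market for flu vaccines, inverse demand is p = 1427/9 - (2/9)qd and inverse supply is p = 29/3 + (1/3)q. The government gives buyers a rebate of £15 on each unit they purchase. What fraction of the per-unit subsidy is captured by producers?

Pre-subsidy: 1427/9 - (2/9)q = 29/3 + (1/3)q gives q* = 268 and p* = 99.
With the rebate, buyers effectively pay pb = ps − 15, where ps is the price sellers receive.
On the curves, pb = 1427/9 - (2/9)q and ps = 29/3 + (1/3)q; the wedge ps − pb = 15 gives 29/3 + (1/3)q − (1427/9 - (2/9)q) = 15, so q' = 295.
Then pb = 1427/9 − (2/9)·295 = 93 and ps = 29/3 + (1/3)·295 = 108.
Buyers' price falls by p* − pb = 99 − 93 = 6; sellers' price rises by ps − p* = 108 − 99 = 9.
So producers capture 9/15 = 0.6 of each unit of subsidy.

Producer share = 0.6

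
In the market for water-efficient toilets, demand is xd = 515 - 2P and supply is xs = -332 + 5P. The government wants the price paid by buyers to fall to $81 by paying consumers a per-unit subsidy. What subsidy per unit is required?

At a buyer price of 81, quantity demanded is 515 − 2·81 = 353.
Sellers supply 353 only when they receive Ps with -332 + 5·Ps = 353, i.e. Ps = 137.
s = Ps − Pb = 137 − 81 = 56.

Required subsidy s = $56 per unit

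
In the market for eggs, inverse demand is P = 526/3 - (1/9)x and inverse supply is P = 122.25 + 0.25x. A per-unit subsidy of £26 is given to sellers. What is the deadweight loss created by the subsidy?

Pre-subsidy: 526/3 - (1/9)x = 122.25 + 0.25x gives x* = 147 and P* = 159.
With the subsidy, sellers receive Ps = Pb + 26 for each unit, where Pb is the price buyers pay.
On the curves, Pb = 526/3 - (1/9)x and Ps = 122.25 + 0.25x; the wedge Ps − Pb = 26 gives 122.25 + 0.25x − (526/3 - (1/9)x) = 26, so x' = 219.
Then Pb = 526/3 − (1/9)·219 = 151 and Ps = 122.25 + 0.25·219 = 177.
The subsidy expands output by 219 − 147 = 72 past the efficient level; on those units the gap between marginal cost and willingness to pay runs from 0 up to 26.
DWL = ½ × 26 × 72 = 936.

Deadweight loss = £936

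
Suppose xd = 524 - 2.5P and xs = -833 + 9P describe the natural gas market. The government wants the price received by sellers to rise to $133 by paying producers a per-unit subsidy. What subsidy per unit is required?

Required subsidy s = $69 per unit

At a seller price of 133, quantity supplied is -833 + 9·133 = 364.
Buyers absorb 364 only when they pay Pb with 524 − 2.5·Pb = 364, i.e. Pb = 64.
s = Ps − Pb = 133 − 64 = 69.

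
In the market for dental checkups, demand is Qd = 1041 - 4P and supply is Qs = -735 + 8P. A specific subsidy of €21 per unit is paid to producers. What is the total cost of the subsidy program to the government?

Government cost = €10605

Pre-subsidy: 1041 - 4P = -735 + 8P gives P* = 148, Q* = 449.
With the subsidy, sellers receive Ps = Pb + 21 for each unit, where Pb is the price buyers pay.
Supply in terms of Pb becomes Qs = -735 + 8(Pb + 21) = -567 + 8Pb. Setting this equal to demand: 1041 - 4Pb = -567 + 8Pb, so Pb = 134.
Sellers receive Ps = 134 + 21 = 155; Q' = 1041 − 4·134 = 505.
Government outlay = subsidy × quantity = 21 × 505 = 10605.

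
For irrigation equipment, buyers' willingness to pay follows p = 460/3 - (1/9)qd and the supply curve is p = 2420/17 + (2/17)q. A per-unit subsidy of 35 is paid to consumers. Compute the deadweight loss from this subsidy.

Pre-subsidy: 460/3 - (1/9)q = 2420/17 + (2/17)q gives q* = 48 and p* = 148.
With the rebate, buyers effectively pay pb = ps − 35, where ps is the price sellers receive.
On the curves, pb = 460/3 - (1/9)q and ps = 2420/17 + (2/17)q; the wedge ps − pb = 35 gives 2420/17 + (2/17)q − (460/3 - (1/9)q) = 35, so q' = 201.
Then pb = 460/3 − (1/9)·201 = 131 and ps = 2420/17 + (2/17)·201 = 166.
The subsidy expands output by 201 − 48 = 153 past the efficient level; on those units the gap between marginal cost and willingness to pay runs from 0 up to 35.
DWL = ½ × 35 × 153 = 2677.5.

Deadweight loss = 2677.5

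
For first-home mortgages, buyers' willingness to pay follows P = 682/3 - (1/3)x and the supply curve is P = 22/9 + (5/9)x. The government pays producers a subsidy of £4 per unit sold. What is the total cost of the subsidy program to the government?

Government cost = £1030

Pre-subsidy: 682/3 - (1/3)x = 22/9 + (5/9)x gives x* = 253 and P* = 143.
With the subsidy, sellers receive Ps = Pb + 4 for each unit, where Pb is the price buyers pay.
On the curves, Pb = 682/3 - (1/3)x and Ps = 22/9 + (5/9)x; the wedge Ps − Pb = 4 gives 22/9 + (5/9)x − (682/3 - (1/3)x) = 4, so x' = 257.5.
Then Pb = 682/3 − (1/3)·257.5 = 141.5 and Ps = 22/9 + (5/9)·257.5 = 145.5.
Government outlay = subsidy × quantity = 4 × 257.5 = 1030.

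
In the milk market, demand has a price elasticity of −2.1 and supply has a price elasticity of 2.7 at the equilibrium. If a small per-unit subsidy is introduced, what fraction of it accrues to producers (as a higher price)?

Producer share = 0.4375

For a small subsidy around the equilibrium, the benefit split depends on the relative slopes, which at a point are proportional to the elasticities.
Buyer share = εs/(εs + |εd|) = 2.7/(2.7 + 2.1) = 0.5625; seller share = |εd|/(εs + |εd|) = 0.4375.
So producers capture 0.4375 of the subsidy.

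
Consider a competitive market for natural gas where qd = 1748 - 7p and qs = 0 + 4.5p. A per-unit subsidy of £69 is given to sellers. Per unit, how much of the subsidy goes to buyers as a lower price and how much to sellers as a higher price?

Pre-subsidy: 1748 - 7p = 0 + 4.5p gives p* = 152, q* = 684.
With the subsidy, sellers receive ps = pb + 69 for each unit, where pb is the price buyers pay.
Supply in terms of pb becomes qs = 0 + 4.5(pb + 69) = 310.5 + 4.5pb. Setting this equal to demand: 1748 - 7pb = 310.5 + 4.5pb, so pb = 125.
Sellers receive ps = 125 + 69 = 194; q' = 1748 − 7·125 = 873.
Buyers' price falls by p* − pb = 152 − 125 = 27; sellers' price rises by ps − p* = 194 − 152 = 42.

Buyers gain £27 per unit; sellers gain £42 per unit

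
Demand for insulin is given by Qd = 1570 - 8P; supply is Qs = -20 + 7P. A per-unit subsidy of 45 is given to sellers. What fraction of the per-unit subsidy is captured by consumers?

Pre-subsidy: 1570 - 8P = -20 + 7P gives P* = 106, Q* = 722.
With the subsidy, sellers receive Ps = Pb + 45 for each unit, where Pb is the price buyers pay.
Supply in terms of Pb becomes Qs = -20 + 7(Pb + 45) = 295 + 7Pb. Setting this equal to demand: 1570 - 8Pb = 295 + 7Pb, so Pb = 85.
Sellers receive Ps = 85 + 45 = 130; Q' = 1570 − 8·85 = 890.
Buyers' price falls by P* − Pb = 106 − 85 = 21; sellers' price rises by Ps − P* = 130 − 106 = 24.
So consumers capture 21/45 = 7/15 of each unit of subsidy.

Consumer share = 7/15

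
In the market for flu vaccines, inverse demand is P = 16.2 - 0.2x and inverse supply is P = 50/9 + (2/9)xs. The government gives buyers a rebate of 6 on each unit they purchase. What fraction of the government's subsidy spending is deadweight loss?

DWL / government spending = 135/749

Pre-subsidy: 16.2 - 0.2x = 50/9 + (2/9)x gives x* = 479/19 and P* = 212/19.
With the rebate, buyers effectively pay Pb = Ps − 6, where Ps is the price sellers receive.
On the curves, Pb = 16.2 - 0.2x and Ps = 50/9 + (2/9)x; the wedge Ps − Pb = 6 gives 50/9 + (2/9)x − (16.2 - 0.2x) = 6, so x' = 749/19.
Then Pb = 16.2 − 0.2·(749/19) = 158/19 and Ps = 50/9 + (2/9)·(749/19) = 272/19.
ΔCS = ½(479/19 + 749/19)(212/19 − 158/19) = 33156/361; ΔPS = ½(479/19 + 749/19)(272/19 − 212/19) = 36840/361.
Government spending = 6 × 749/19 = 4494/19.
DWL = ½ × 6 × (749/19 − 479/19) = 810/19; fraction = (810/19) / (4494/19) = 135/749.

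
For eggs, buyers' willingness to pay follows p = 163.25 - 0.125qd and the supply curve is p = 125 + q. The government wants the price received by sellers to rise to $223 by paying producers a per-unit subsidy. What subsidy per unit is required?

Required subsidy s = $72 per unit

At a seller price of 223, quantity supplied is -125 + 1·223 = 98.
Buyers absorb 98 only when they pay pb = 163.25 − 0.125·98 = 151.
s = ps − pb = 223 − 151 = 72.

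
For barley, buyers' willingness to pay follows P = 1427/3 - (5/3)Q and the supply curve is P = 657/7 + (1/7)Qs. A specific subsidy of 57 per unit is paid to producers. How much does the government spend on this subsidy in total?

Pre-subsidy: 1427/3 - (5/3)Q = 657/7 + (1/7)Q gives Q* = 211 and P* = 124.
With the subsidy, sellers receive Ps = Pb + 57 for each unit, where Pb is the price buyers pay.
On the curves, Pb = 1427/3 - (5/3)Q and Ps = 657/7 + (1/7)Q; the wedge Ps − Pb = 57 gives 657/7 + (1/7)Q − (1427/3 - (5/3)Q) = 57, so Q' = 242.5.
Then Pb = 1427/3 − (5/3)·242.5 = 71.5 and Ps = 657/7 + (1/7)·242.5 = 128.5.
Government outlay = subsidy × quantity = 57 × 242.5 = 13822.5.

Government cost = 13822.5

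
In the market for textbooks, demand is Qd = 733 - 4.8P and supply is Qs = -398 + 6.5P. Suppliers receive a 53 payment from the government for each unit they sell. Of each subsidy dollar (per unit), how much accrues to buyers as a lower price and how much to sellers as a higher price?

Buyers gain 3445/113 per unit; sellers gain 2544/113 per unit

Pre-subsidy: 733 - 4.8P = -398 + 6.5P gives P* = 11310/113, Q* = 28541/113.
With the subsidy, sellers receive Ps = Pb + 53 for each unit, where Pb is the price buyers pay.
Supply in terms of Pb becomes Qs = -398 + 6.5(Pb + 53) = -53.5 + 6.5Pb. Setting this equal to demand: 733 - 4.8Pb = -53.5 + 6.5Pb, so Pb = 7865/113.
Sellers receive Ps = 7865/113 + 53 = 13854/113; Q' = 733 − 4.8·(7865/113) = 45077/113.
Buyers' price falls by P* − Pb = 11310/113 − 7865/113 = 3445/113; sellers' price rises by Ps − P* = 13854/113 − 11310/113 = 2544/113.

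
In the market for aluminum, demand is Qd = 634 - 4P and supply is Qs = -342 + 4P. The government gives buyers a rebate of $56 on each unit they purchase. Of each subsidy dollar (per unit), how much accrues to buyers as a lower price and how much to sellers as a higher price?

Buyers gain $28 per unit; sellers gain $28 per unit

Pre-subsidy: 634 - 4P = -342 + 4P gives P* = 122, Q* = 146.
With the rebate, buyers effectively pay Pb = Ps − 56, where Ps is the price sellers receive.
Demand in terms of Ps becomes Qd = 634 − 4(Ps − 56) = 858 - 4Ps. Setting this equal to supply: 858 - 4Ps = -342 + 4Ps, so Ps = 150.
Buyers pay Pb = 150 − 56 = 94; Q' = -342 + 4·150 = 258.
Buyers' price falls by P* − Pb = 122 − 94 = 28; sellers' price rises by Ps − P* = 150 − 122 = 28.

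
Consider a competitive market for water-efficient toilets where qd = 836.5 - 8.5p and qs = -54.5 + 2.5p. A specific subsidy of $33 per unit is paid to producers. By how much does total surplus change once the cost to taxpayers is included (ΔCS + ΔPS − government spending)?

Pre-subsidy: 836.5 - 8.5p = -54.5 + 2.5p gives p* = 81, q* = 148.
With the subsidy, sellers receive ps = pb + 33 for each unit, where pb is the price buyers pay.
Supply in terms of pb becomes qs = -54.5 + 2.5(pb + 33) = 28 + 2.5pb. Setting this equal to demand: 836.5 - 8.5pb = 28 + 2.5pb, so pb = 73.5.
Sellers receive ps = 73.5 + 33 = 106.5; q' = 836.5 − 8.5·73.5 = 211.75.
ΔCS = ½(148 + 211.75)(81 − 73.5) = 1349.0625; ΔPS = ½(148 + 211.75)(106.5 − 81) = 4586.8125.
Government spending = 33 × 211.75 = 6987.75.
Net change = 1349.0625 + 4586.8125 − 6987.75 = -1051.875. The loss equals the DWL triangle ½·33·63.75.

Net change in total surplus = -$1051.875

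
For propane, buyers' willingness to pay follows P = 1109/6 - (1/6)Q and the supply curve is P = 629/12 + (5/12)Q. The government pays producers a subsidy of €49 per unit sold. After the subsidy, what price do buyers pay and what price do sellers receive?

Pre-subsidy: 1109/6 - (1/6)Q = 629/12 + (5/12)Q gives Q* = 227 and P* = 147.
With the subsidy, sellers receive Ps = Pb + 49 for each unit, where Pb is the price buyers pay.
On the curves, Pb = 1109/6 - (1/6)Q and Ps = 629/12 + (5/12)Q; the wedge Ps − Pb = 49 gives 629/12 + (5/12)Q − (1109/6 - (1/6)Q) = 49, so Q' = 311.
Then Pb = 1109/6 − (1/6)·311 = 133 and Ps = 629/12 + (5/12)·311 = 182.

Buyers pay €133; sellers receive €182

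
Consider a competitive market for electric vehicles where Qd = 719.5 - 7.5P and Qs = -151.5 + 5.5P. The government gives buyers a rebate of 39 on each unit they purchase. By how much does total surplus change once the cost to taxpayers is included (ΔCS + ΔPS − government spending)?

Net change in total surplus = -2413.125

Pre-subsidy: 719.5 - 7.5P = -151.5 + 5.5P gives P* = 67, Q* = 217.
With the rebate, buyers effectively pay Pb = Ps − 39, where Ps is the price sellers receive.
Demand in terms of Ps becomes Qd = 719.5 − 7.5(Ps − 39) = 1012 - 7.5Ps. Setting this equal to supply: 1012 - 7.5Ps = -151.5 + 5.5Ps, so Ps = 89.5.
Buyers pay Pb = 89.5 − 39 = 50.5; Q' = -151.5 + 5.5·89.5 = 340.75.
ΔCS = ½(217 + 340.75)(67 − 50.5) = 4601.4375; ΔPS = ½(217 + 340.75)(89.5 − 67) = 6274.6875.
Government spending = 39 × 340.75 = 13289.25.
Net change = 4601.4375 + 6274.6875 − 13289.25 = -2413.125. The loss equals the DWL triangle ½·39·123.75.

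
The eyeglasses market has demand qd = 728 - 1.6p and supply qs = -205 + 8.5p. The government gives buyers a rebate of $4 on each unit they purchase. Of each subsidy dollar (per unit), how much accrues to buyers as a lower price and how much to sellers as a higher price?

Pre-subsidy: 728 - 1.6p = -205 + 8.5p gives p* = 9330/101, q* = 58600/101.
With the rebate, buyers effectively pay pb = ps − 4, where ps is the price sellers receive.
Demand in terms of ps becomes qd = 728 − 1.6(ps − 4) = 734.4 - 1.6ps. Setting this equal to supply: 734.4 - 1.6ps = -205 + 8.5ps, so ps = 9394/101.
Buyers pay pb = 9394/101 − 4 = 8990/101; q' = -205 + 8.5·(9394/101) = 59144/101.
Buyers' price falls by p* − pb = 9330/101 − 8990/101 = 340/101; sellers' price rises by ps − p* = 9394/101 − 9330/101 = 64/101.

Buyers gain 340/101 per unit; sellers gain 64/101 per unit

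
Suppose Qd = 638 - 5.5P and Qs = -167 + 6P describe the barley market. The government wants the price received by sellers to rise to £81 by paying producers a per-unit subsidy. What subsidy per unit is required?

Required subsidy s = £23 per unit

At a seller price of 81, quantity supplied is -167 + 6·81 = 319.
Buyers absorb 319 only when they pay Pb with 638 − 5.5·Pb = 319, i.e. Pb = 58.
s = Ps − Pb = 81 − 58 = 23.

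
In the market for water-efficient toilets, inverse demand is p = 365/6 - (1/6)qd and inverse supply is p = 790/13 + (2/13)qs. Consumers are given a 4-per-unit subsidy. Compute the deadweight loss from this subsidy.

Deadweight loss = 24.96

Pre-subsidy: 365/6 - (1/6)q = 790/13 + (2/13)q gives q* = 0.2 and p* = 60.8.
With the rebate, buyers effectively pay pb = ps − 4, where ps is the price sellers receive.
On the curves, pb = 365/6 - (1/6)q and ps = 790/13 + (2/13)q; the wedge ps − pb = 4 gives 790/13 + (2/13)q − (365/6 - (1/6)q) = 4, so q' = 12.68.
Then pb = 365/6 − (1/6)·12.68 = 58.72 and ps = 790/13 + (2/13)·12.68 = 62.72.
The subsidy expands output by 12.68 − 0.2 = 12.48 past the efficient level; on those units the gap between marginal cost and willingness to pay runs from 0 up to 4.
DWL = ½ × 4 × 12.48 = 24.96.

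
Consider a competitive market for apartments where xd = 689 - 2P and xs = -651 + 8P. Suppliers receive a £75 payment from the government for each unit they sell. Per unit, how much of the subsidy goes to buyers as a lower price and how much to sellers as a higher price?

Pre-subsidy: 689 - 2P = -651 + 8P gives P* = 134, x* = 421.
With the subsidy, sellers receive Ps = Pb + 75 for each unit, where Pb is the price buyers pay.
Supply in terms of Pb becomes xs = -651 + 8(Pb + 75) = -51 + 8Pb. Setting this equal to demand: 689 - 2Pb = -51 + 8Pb, so Pb = 74.
Sellers receive Ps = 74 + 75 = 149; x' = 689 − 2·74 = 541.
Buyers' price falls by P* − Pb = 134 − 74 = 60; sellers' price rises by Ps − P* = 149 − 134 = 15.

Buyers gain £60 per unit; sellers gain £15 per unit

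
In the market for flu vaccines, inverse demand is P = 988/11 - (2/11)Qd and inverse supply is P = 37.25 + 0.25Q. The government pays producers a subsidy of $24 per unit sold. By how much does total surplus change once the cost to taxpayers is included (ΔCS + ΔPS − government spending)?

Pre-subsidy: 988/11 - (2/11)Q = 37.25 + 0.25Q gives Q* = 2313/19 and P* = 1286/19.
With the subsidy, sellers receive Ps = Pb + 24 for each unit, where Pb is the price buyers pay.
On the curves, Pb = 988/11 - (2/11)Q and Ps = 37.25 + 0.25Q; the wedge Ps − Pb = 24 gives 37.25 + 0.25Q − (988/11 - (2/11)Q) = 24, so Q' = 3369/19.
Then Pb = 988/11 − (2/11)·(3369/19) = 1094/19 and Ps = 37.25 + 0.25·(3369/19) = 1550/19.
ΔCS = ½(2313/19 + 3369/19)(1286/19 − 1094/19) = 545472/361; ΔPS = ½(2313/19 + 3369/19)(1550/19 − 1286/19) = 750024/361.
Government spending = 24 × 3369/19 = 80856/19.
Net change = 545472/361 + 750024/361 − 80856/19 = -12672/19. The loss equals the DWL triangle ½·24·1056/19.

Net change in total surplus = -12672/19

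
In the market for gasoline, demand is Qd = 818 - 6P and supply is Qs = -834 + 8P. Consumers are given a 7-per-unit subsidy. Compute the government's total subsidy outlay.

Government cost = 938

Pre-subsidy: 818 - 6P = -834 + 8P gives P* = 118, Q* = 110.
With the rebate, buyers effectively pay Pb = Ps − 7, where Ps is the price sellers receive.
Demand in terms of Ps becomes Qd = 818 − 6(Ps − 7) = 860 - 6Ps. Setting this equal to supply: 860 - 6Ps = -834 + 8Ps, so Ps = 121.
Buyers pay Pb = 121 − 7 = 114; Q' = -834 + 8·121 = 134.
Government outlay = subsidy × quantity = 7 × 134 = 938.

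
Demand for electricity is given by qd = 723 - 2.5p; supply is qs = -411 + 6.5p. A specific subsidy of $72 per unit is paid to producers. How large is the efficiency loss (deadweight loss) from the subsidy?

Pre-subsidy: 723 - 2.5p = -411 + 6.5p gives p* = 126, q* = 408.
With the subsidy, sellers receive ps = pb + 72 for each unit, where pb is the price buyers pay.
Supply in terms of pb becomes qs = -411 + 6.5(pb + 72) = 57 + 6.5pb. Setting this equal to demand: 723 - 2.5pb = 57 + 6.5pb, so pb = 74.
Sellers receive ps = 74 + 72 = 146; q' = 723 − 2.5·74 = 538.
The subsidy expands output by 538 − 408 = 130 past the efficient level; on those units the gap between marginal cost and willingness to pay runs from 0 up to 72.
DWL = ½ × 72 × 130 = 4680.

Deadweight loss = $4680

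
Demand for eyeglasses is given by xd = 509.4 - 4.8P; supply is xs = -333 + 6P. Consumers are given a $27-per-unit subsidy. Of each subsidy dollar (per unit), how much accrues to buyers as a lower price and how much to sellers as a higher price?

Pre-subsidy: 509.4 - 4.8P = -333 + 6P gives P* = 78, x* = 135.
With the rebate, buyers effectively pay Pb = Ps − 27, where Ps is the price sellers receive.
Demand in terms of Ps becomes xd = 509.4 − 4.8(Ps − 27) = 639 - 4.8Ps. Setting this equal to supply: 639 - 4.8Ps = -333 + 6Ps, so Ps = 90.
Buyers pay Pb = 90 − 27 = 63; x' = -333 + 6·90 = 207.
Buyers' price falls by P* − Pb = 78 − 63 = 15; sellers' price rises by Ps − P* = 90 − 78 = 12.

Buyers gain $15 per unit; sellers gain $12 per unit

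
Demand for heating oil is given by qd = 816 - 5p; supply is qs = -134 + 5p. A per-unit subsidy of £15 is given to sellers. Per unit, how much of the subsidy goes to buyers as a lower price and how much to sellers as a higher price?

Pre-subsidy: 816 - 5p = -134 + 5p gives p* = 95, q* = 341.
With the subsidy, sellers receive ps = pb + 15 for each unit, where pb is the price buyers pay.
Supply in terms of pb becomes qs = -134 + 5(pb + 15) = -59 + 5pb. Setting this equal to demand: 816 - 5pb = -59 + 5pb, so pb = 87.5.
Sellers receive ps = 87.5 + 15 = 102.5; q' = 816 − 5·87.5 = 378.5.
Buyers' price falls by p* − pb = 95 − 87.5 = 7.5; sellers' price rises by ps − p* = 102.5 − 95 = 7.5.

Buyers gain £7.5 per unit; sellers gain £7.5 per unit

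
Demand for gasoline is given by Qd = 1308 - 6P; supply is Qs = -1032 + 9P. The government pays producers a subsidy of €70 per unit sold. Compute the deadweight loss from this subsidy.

Pre-subsidy: 1308 - 6P = -1032 + 9P gives P* = 156, Q* = 372.
With the subsidy, sellers receive Ps = Pb + 70 for each unit, where Pb is the price buyers pay.
Supply in terms of Pb becomes Qs = -1032 + 9(Pb + 70) = -402 + 9Pb. Setting this equal to demand: 1308 - 6Pb = -402 + 9Pb, so Pb = 114.
Sellers receive Ps = 114 + 70 = 184; Q' = 1308 − 6·114 = 624.
The subsidy expands output by 624 − 372 = 252 past the efficient level; on those units the gap between marginal cost and willingness to pay runs from 0 up to 70.
DWL = ½ × 70 × 252 = 8820.

Deadweight loss = €8820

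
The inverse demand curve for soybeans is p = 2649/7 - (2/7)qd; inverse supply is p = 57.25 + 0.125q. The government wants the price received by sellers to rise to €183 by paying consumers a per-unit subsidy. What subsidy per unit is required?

At a seller price of 183, quantity supplied is -458 + 8·183 = 1006.
Buyers absorb 1006 only when they pay pb = 2649/7 − (2/7)·1006 = 91.
s = ps − pb = 183 − 91 = 92.

Required subsidy s = €92 per unit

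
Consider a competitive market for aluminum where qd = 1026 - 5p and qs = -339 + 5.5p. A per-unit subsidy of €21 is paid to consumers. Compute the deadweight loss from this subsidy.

Pre-subsidy: 1026 - 5p = -339 + 5.5p gives p* = 130, q* = 376.
With the rebate, buyers effectively pay pb = ps − 21, where ps is the price sellers receive.
Demand in terms of ps becomes qd = 1026 − 5(ps − 21) = 1131 - 5ps. Setting this equal to supply: 1131 - 5ps = -339 + 5.5ps, so ps = 140.
Buyers pay pb = 140 − 21 = 119; q' = -339 + 5.5·140 = 431.
The subsidy expands output by 431 − 376 = 55 past the efficient level; on those units the gap between marginal cost and willingness to pay runs from 0 up to 21.
DWL = ½ × 21 × 55 = 577.5.

Deadweight loss = €577.5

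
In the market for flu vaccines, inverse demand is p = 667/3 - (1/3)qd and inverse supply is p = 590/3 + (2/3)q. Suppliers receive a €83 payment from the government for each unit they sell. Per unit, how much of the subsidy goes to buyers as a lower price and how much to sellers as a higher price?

Pre-subsidy: 667/3 - (1/3)q = 590/3 + (2/3)q gives q* = 77/3 and p* = 1924/9.
With the subsidy, sellers receive ps = pb + 83 for each unit, where pb is the price buyers pay.
On the curves, pb = 667/3 - (1/3)q and ps = 590/3 + (2/3)q; the wedge ps − pb = 83 gives 590/3 + (2/3)q − (667/3 - (1/3)q) = 83, so q' = 326/3.
Then pb = 667/3 − (1/3)·(326/3) = 1675/9 and ps = 590/3 + (2/3)·(326/3) = 2422/9.
Buyers' price falls by p* − pb = 1924/9 − 1675/9 = 83/3; sellers' price rises by ps − p* = 2422/9 − 1924/9 = 166/3.

Buyers gain 83/3 per unit; sellers gain 166/3 per unit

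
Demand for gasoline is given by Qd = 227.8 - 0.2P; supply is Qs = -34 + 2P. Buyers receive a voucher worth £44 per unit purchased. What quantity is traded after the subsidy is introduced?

Q' = 212

Pre-subsidy: 227.8 - 0.2P = -34 + 2P gives P* = 119, Q* = 204.
With the rebate, buyers effectively pay Pb = Ps − 44, where Ps is the price sellers receive.
Demand in terms of Ps becomes Qd = 227.8 − 0.2(Ps − 44) = 236.6 - 0.2Ps. Setting this equal to supply: 236.6 - 0.2Ps = -34 + 2Ps, so Ps = 123.
Buyers pay Pb = 123 − 44 = 79; Q' = -34 + 2·123 = 212.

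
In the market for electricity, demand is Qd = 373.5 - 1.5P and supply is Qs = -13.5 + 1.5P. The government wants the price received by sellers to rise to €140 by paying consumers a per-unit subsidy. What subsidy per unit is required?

Required subsidy s = €22 per unit

At a seller price of 140, quantity supplied is -13.5 + 1.5·140 = 196.5.
Buyers absorb 196.5 only when they pay Pb with 373.5 − 1.5·Pb = 196.5, i.e. Pb = 118.
s = Ps − Pb = 140 − 118 = 22.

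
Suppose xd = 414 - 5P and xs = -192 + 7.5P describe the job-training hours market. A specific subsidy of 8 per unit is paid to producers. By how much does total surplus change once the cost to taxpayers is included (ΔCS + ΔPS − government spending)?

Net change in total surplus = -96

Pre-subsidy: 414 - 5P = -192 + 7.5P gives P* = 48.48, x* = 171.6.
With the subsidy, sellers receive Ps = Pb + 8 for each unit, where Pb is the price buyers pay.
Supply in terms of Pb becomes xs = -192 + 7.5(Pb + 8) = -132 + 7.5Pb. Setting this equal to demand: 414 - 5Pb = -132 + 7.5Pb, so Pb = 43.68.
Sellers receive Ps = 43.68 + 8 = 51.68; x' = 414 − 5·43.68 = 195.6.
ΔCS = ½(171.6 + 195.6)(48.48 − 43.68) = 881.28; ΔPS = ½(171.6 + 195.6)(51.68 − 48.48) = 587.52.
Government spending = 8 × 195.6 = 1564.8.
Net change = 881.28 + 587.52 − 1564.8 = -96. The loss equals the DWL triangle ½·8·24.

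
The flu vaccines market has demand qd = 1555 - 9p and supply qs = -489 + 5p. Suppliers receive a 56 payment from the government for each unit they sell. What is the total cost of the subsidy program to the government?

Government cost = 23576

Pre-subsidy: 1555 - 9p = -489 + 5p gives p* = 146, q* = 241.
With the subsidy, sellers receive ps = pb + 56 for each unit, where pb is the price buyers pay.
Supply in terms of pb becomes qs = -489 + 5(pb + 56) = -209 + 5pb. Setting this equal to demand: 1555 - 9pb = -209 + 5pb, so pb = 126.
Sellers receive ps = 126 + 56 = 182; q' = 1555 − 9·126 = 421.
Government outlay = subsidy × quantity = 56 × 421 = 23576.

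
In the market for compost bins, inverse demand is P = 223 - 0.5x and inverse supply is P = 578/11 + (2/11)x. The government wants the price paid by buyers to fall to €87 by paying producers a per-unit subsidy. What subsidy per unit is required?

Required subsidy s = €15 per unit

At a buyer price of 87, quantity demanded is 446 − 2·87 = 272.
Sellers supply 272 only when they receive Ps = 578/11 + (2/11)·272 = 102.
s = Ps − Pb = 102 − 87 = 15.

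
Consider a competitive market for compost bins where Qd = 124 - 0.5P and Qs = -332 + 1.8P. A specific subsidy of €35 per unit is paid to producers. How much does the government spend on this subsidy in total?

Government cost = 31045/23

Pre-subsidy: 124 - 0.5P = -332 + 1.8P gives P* = 4560/23, Q* = 572/23.
With the subsidy, sellers receive Ps = Pb + 35 for each unit, where Pb is the price buyers pay.
Supply in terms of Pb becomes Qs = -332 + 1.8(Pb + 35) = -269 + 1.8Pb. Setting this equal to demand: 124 - 0.5Pb = -269 + 1.8Pb, so Pb = 3930/23.
Sellers receive Ps = 3930/23 + 35 = 4735/23; Q' = 124 − 0.5·(3930/23) = 887/23.
Government outlay = subsidy × quantity = 35 × 887/23 = 31045/23.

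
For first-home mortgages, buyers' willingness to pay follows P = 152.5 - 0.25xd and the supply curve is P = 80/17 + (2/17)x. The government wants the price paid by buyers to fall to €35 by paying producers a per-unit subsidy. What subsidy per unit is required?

At a buyer price of 35, quantity demanded is 610 − 4·35 = 470.
Sellers supply 470 only when they receive Ps = 80/17 + (2/17)·470 = 60.
s = Ps − Pb = 60 − 35 = 25.

Required subsidy s = €25 per unit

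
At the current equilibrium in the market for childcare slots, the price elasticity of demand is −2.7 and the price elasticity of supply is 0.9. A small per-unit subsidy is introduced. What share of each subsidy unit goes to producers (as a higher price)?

For a small subsidy around the equilibrium, the benefit split depends on the relative slopes, which at a point are proportional to the elasticities.
Buyer share = εs/(εs + |εd|) = 0.9/(0.9 + 2.7) = 0.25; seller share = |εd|/(εs + |εd|) = 0.75.
So producers capture 0.75 of the subsidy.

Producer share = 0.75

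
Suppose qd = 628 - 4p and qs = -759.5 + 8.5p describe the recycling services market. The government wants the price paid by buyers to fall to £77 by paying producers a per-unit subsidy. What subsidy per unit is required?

At a buyer price of 77, quantity demanded is 628 − 4·77 = 320.
Sellers supply 320 only when they receive ps with -759.5 + 8.5·ps = 320, i.e. ps = 127.
s = ps − pb = 127 − 77 = 50.

Required subsidy s = £50 per unit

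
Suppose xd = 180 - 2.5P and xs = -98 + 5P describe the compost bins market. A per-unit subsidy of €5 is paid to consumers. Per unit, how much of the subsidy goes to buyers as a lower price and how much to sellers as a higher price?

Buyers gain 10/3 per unit; sellers gain 5/3 per unit

Pre-subsidy: 180 - 2.5P = -98 + 5P gives P* = 556/15, x* = 262/3.
With the rebate, buyers effectively pay Pb = Ps − 5, where Ps is the price sellers receive.
Demand in terms of Ps becomes xd = 180 − 2.5(Ps − 5) = 192.5 - 2.5Ps. Setting this equal to supply: 192.5 - 2.5Ps = -98 + 5Ps, so Ps = 581/15.
Buyers pay Pb = 581/15 − 5 = 506/15; x' = -98 + 5·(581/15) = 287/3.
Buyers' price falls by P* − Pb = 556/15 − 506/15 = 10/3; sellers' price rises by Ps − P* = 581/15 − 556/15 = 5/3.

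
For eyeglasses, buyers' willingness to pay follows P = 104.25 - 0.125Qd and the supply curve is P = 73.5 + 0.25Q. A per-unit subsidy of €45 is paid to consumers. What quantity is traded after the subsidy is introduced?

Q' = 202

Pre-subsidy: 104.25 - 0.125Q = 73.5 + 0.25Q gives Q* = 82 and P* = 94.
With the rebate, buyers effectively pay Pb = Ps − 45, where Ps is the price sellers receive.
On the curves, Pb = 104.25 - 0.125Q and Ps = 73.5 + 0.25Q; the wedge Ps − Pb = 45 gives 73.5 + 0.25Q − (104.25 - 0.125Q) = 45, so Q' = 202.
Then Pb = 104.25 − 0.125·202 = 79 and Ps = 73.5 + 0.25·202 = 124.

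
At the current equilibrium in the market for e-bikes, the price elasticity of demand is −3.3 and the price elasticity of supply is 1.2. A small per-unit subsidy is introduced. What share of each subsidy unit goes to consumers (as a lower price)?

For a small subsidy around the equilibrium, the benefit split depends on the relative slopes, which at a point are proportional to the elasticities.
Buyer share = εs/(εs + |εd|) = 1.2/(1.2 + 3.3) = 4/15; seller share = |εd|/(εs + |εd|) = 11/15.

Consumer share = 4/15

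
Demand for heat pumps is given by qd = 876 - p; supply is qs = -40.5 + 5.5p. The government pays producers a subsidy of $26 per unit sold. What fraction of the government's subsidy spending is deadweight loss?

DWL / government spending = 11/757

Pre-subsidy: 876 - p = -40.5 + 5.5p gives p* = 141, q* = 735.
With the subsidy, sellers receive ps = pb + 26 for each unit, where pb is the price buyers pay.
Supply in terms of pb becomes qs = -40.5 + 5.5(pb + 26) = 102.5 + 5.5pb. Setting this equal to demand: 876 - pb = 102.5 + 5.5pb, so pb = 119.
Sellers receive ps = 119 + 26 = 145; q' = 876 − 1·119 = 757.
ΔCS = ½(735 + 757)(141 − 119) = 16412; ΔPS = ½(735 + 757)(145 − 141) = 2984.
Government spending = 26 × 757 = 19682.
DWL = ½ × 26 × (757 − 735) = 286; fraction = 286 / 19682 = 11/757.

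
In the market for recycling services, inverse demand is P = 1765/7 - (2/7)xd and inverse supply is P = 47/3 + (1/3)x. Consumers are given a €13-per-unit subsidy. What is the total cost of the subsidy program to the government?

Pre-subsidy: 1765/7 - (2/7)x = 47/3 + (1/3)x gives x* = 382 and P* = 143.
With the rebate, buyers effectively pay Pb = Ps − 13, where Ps is the price sellers receive.
On the curves, Pb = 1765/7 - (2/7)x and Ps = 47/3 + (1/3)x; the wedge Ps − Pb = 13 gives 47/3 + (1/3)x − (1765/7 - (2/7)x) = 13, so x' = 403.
Then Pb = 1765/7 − (2/7)·403 = 137 and Ps = 47/3 + (1/3)·403 = 150.
Government outlay = subsidy × quantity = 13 × 403 = 5239.

Government cost = €5239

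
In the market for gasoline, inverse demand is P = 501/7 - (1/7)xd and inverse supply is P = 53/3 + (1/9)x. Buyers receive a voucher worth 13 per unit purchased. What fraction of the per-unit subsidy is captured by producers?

Pre-subsidy: 501/7 - (1/7)x = 53/3 + (1/9)x gives x* = 212.25 and P* = 41.25.
With the rebate, buyers effectively pay Pb = Ps − 13, where Ps is the price sellers receive.
On the curves, Pb = 501/7 - (1/7)x and Ps = 53/3 + (1/9)x; the wedge Ps − Pb = 13 gives 53/3 + (1/9)x − (501/7 - (1/7)x) = 13, so x' = 263.4375.
Then Pb = 501/7 − (1/7)·263.4375 = 33.9375 and Ps = 53/3 + (1/9)·263.4375 = 46.9375.
Buyers' price falls by P* − Pb = 41.25 − 33.9375 = 7.3125; sellers' price rises by Ps − P* = 46.9375 − 41.25 = 5.6875.
So producers capture 5.6875/13 = 0.4375 of each unit of subsidy.

Producer share = 0.4375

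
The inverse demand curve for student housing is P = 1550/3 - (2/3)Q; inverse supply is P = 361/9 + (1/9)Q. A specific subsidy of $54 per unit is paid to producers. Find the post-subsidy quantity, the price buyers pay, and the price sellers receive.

Pre-subsidy: 1550/3 - (2/3)Q = 361/9 + (1/9)Q gives Q* = 4289/7 and P* = 2272/21.
With the subsidy, sellers receive Ps = Pb + 54 for each unit, where Pb is the price buyers pay.
On the curves, Pb = 1550/3 - (2/3)Q and Ps = 361/9 + (1/9)Q; the wedge Ps − Pb = 54 gives 361/9 + (1/9)Q − (1550/3 - (2/3)Q) = 54, so Q' = 4775/7.
Then Pb = 1550/3 − (2/3)·(4775/7) = 1300/21 and Ps = 361/9 + (1/9)·(4775/7) = 2434/21.

Q' = 4775/7; buyers pay 1300/21; sellers receive 2434/21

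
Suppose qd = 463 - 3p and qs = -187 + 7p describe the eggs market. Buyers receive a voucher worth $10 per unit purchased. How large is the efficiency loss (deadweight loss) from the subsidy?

Deadweight loss = $105

Pre-subsidy: 463 - 3p = -187 + 7p gives p* = 65, q* = 268.
With the rebate, buyers effectively pay pb = ps − 10, where ps is the price sellers receive.
Demand in terms of ps becomes qd = 463 − 3(ps − 10) = 493 - 3ps. Setting this equal to supply: 493 - 3ps = -187 + 7ps, so ps = 68.
Buyers pay pb = 68 − 10 = 58; q' = -187 + 7·68 = 289.
The subsidy expands output by 289 − 268 = 21 past the efficient level; on those units the gap between marginal cost and willingness to pay runs from 0 up to 10.
DWL = ½ × 10 × 21 = 105.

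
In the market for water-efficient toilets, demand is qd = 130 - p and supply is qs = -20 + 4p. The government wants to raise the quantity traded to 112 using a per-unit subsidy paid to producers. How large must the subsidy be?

Required subsidy s = 15 per unit

At q = 112, invert demand for the buyer price: pb = (130 − 112)/1 = 18; invert supply for the seller price: ps = (112 − (-20))/4 = 33.
The subsidy must fill the gap: s = ps − pb = 33 − 18 = 15.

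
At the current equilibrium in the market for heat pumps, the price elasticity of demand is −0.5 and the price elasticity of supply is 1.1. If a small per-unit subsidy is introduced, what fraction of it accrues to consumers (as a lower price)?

Consumer share = 0.6875

For a small subsidy around the equilibrium, the benefit split depends on the relative slopes, which at a point are proportional to the elasticities.
Buyer share = εs/(εs + |εd|) = 1.1/(1.1 + 0.5) = 0.6875; seller share = |εd|/(εs + |εd|) = 0.3125.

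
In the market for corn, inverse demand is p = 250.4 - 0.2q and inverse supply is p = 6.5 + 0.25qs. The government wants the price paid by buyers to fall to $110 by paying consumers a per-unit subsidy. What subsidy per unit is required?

Required subsidy s = $72 per unit

At a buyer price of 110, quantity demanded is 1252 − 5·110 = 702.
Sellers supply 702 only when they receive ps = 6.5 + 0.25·702 = 182.
s = ps − pb = 182 − 110 = 72.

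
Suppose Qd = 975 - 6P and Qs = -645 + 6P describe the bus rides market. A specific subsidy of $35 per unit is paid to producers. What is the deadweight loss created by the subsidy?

Deadweight loss = $1837.5

Pre-subsidy: 975 - 6P = -645 + 6P gives P* = 135, Q* = 165.
With the subsidy, sellers receive Ps = Pb + 35 for each unit, where Pb is the price buyers pay.
Supply in terms of Pb becomes Qs = -645 + 6(Pb + 35) = -435 + 6Pb. Setting this equal to demand: 975 - 6Pb = -435 + 6Pb, so Pb = 117.5.
Sellers receive Ps = 117.5 + 35 = 152.5; Q' = 975 − 6·117.5 = 270.
The subsidy expands output by 270 − 165 = 105 past the efficient level; on those units the gap between marginal cost and willingness to pay runs from 0 up to 35.
DWL = ½ × 35 × 105 = 1837.5.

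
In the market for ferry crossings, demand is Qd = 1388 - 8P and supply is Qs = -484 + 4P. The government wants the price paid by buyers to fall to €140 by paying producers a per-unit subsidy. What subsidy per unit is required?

At a buyer price of 140, quantity demanded is 1388 − 8·140 = 268.
Sellers supply 268 only when they receive Ps with -484 + 4·Ps = 268, i.e. Ps = 188.
s = Ps − Pb = 188 − 140 = 48.

Required subsidy s = €48 per unit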